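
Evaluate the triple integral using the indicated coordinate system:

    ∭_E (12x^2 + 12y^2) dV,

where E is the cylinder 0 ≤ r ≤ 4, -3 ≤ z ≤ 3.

In cylindrical coordinates, x = r cos(θ), y = r sin(θ), z = z, and dV = r dr dθ dz.

The integrand becomes 12r^2, so

    ∭_E (12x^2 + 12y^2) dV = ∫_{0}^{2π} ∫_{0}^{4} ∫_{-3}^{3} (12r^2) · r dz dr dθ.

Inner (z): 72r^3.
Middle (r from 0 to 4): 4608.
Outer (θ): 9216π.

Therefore the triple integral equals 9216π.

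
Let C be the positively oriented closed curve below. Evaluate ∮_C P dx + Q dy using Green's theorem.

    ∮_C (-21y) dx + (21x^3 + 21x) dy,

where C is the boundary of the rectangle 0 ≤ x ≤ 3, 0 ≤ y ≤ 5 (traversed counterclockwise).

Green's theorem converts the closed line integral into a double integral over the enclosed region D:

    ∮_C P dx + Q dy = ∬_D (∂Q/∂x - ∂P/∂y) dA.

Here P = -21y, Q = 21x^3 + 21x, so

    ∂Q/∂x = 63x^2 + 21,    ∂P/∂y = -21,
    ∂Q/∂x - ∂P/∂y = 63x^2 + 42.

D is the region 0 ≤ x ≤ 3, 0 ≤ y ≤ 5. Evaluating the double integral:

    ∬_D (63x^2 + 42) dA = ∫_0^{3} ∫_0^{5} (63x^2 + 42) dy dx.

Inner (y from 0 to 5): 315x^2 + 210.
Outer (x from 0 to 3): 3465.

Therefore ∮_C P dx + Q dy = 3465.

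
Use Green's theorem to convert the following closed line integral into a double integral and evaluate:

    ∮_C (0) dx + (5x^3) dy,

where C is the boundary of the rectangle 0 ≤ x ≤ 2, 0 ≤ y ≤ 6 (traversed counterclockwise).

Green's theorem converts the closed line integral into a double integral over the enclosed region D:

    ∮_C P dx + Q dy = ∬_D (∂Q/∂x - ∂P/∂y) dA.

Here P = 0, Q = 5x^3, so

    ∂Q/∂x = 15x^2,    ∂P/∂y = 0,
    ∂Q/∂x - ∂P/∂y = 15x^2.

D is the region 0 ≤ x ≤ 2, 0 ≤ y ≤ 6. Evaluating the double integral:

    ∬_D (15x^2) dA = ∫_0^{2} ∫_0^{6} (15x^2) dy dx.

Inner (y from 0 to 6): 90x^2.
Outer (x from 0 to 2): 240.

Therefore ∮_C P dx + Q dy = 240.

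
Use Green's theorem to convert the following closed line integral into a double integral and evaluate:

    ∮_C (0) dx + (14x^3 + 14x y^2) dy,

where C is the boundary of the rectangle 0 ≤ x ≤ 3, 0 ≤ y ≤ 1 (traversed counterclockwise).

Green's theorem converts the closed line integral into a double integral over the enclosed region D:

    ∮_C P dx + Q dy = ∬_D (∂Q/∂x - ∂P/∂y) dA.

Here P = 0, Q = 14x^3 + 14x y^2, so

    ∂Q/∂x = 42x^2 + 14y^2,    ∂P/∂y = 0,
    ∂Q/∂x - ∂P/∂y = 42x^2 + 14y^2.

D is the region 0 ≤ x ≤ 3, 0 ≤ y ≤ 1. Evaluating the double integral:

    ∬_D (42x^2 + 14y^2) dA = ∫_0^{3} ∫_0^{1} (42x^2 + 14y^2) dy dx.

Inner (y from 0 to 1): 42x^2 + 14/3.
Outer (x from 0 to 3): 392.

Therefore ∮_C P dx + Q dy = 392.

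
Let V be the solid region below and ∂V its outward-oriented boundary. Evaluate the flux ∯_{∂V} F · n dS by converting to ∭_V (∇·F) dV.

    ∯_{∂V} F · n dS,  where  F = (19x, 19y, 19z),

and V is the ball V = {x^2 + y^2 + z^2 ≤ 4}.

By the divergence theorem,

    ∯_{∂V} F · n dS = ∭_V (∇ · F) dV.

Compute the divergence:
    ∇ · F = ∂F_x/∂x + ∂F_y/∂y + ∂F_z/∂z = 19 + 19 + 19 = 57.

In spherical coordinates, x = ρ sin(φ) cos(θ), y = ρ sin(φ) sin(θ), z = ρ cos(φ), dV = ρ^2 sin(φ) dρ dφ dθ, with 0 ≤ ρ ≤ 2, 0 ≤ φ ≤ π, 0 ≤ θ ≤ 2π.

The integrand, after substitution and multiplying by the volume element, becomes (57) · ρ^2 sin(φ), so

    ∭_V (∇·F) dV = ∫_0^{2π} ∫_0^{π} ∫_0^{2} (57) · ρ^2 sin(φ) dρ dφ dθ.

Inner (ρ from 0 to 2): 152sin(φ).
Middle (φ from 0 to π): 304.
Outer (θ from 0 to 2π): 608π.

Therefore ∯_{∂V} F · n dS = 608π.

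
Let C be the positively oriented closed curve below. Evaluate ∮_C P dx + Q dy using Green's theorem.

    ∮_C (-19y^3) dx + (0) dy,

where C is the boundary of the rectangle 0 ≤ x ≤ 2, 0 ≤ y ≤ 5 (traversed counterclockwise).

Green's theorem converts the closed line integral into a double integral over the enclosed region D:

    ∮_C P dx + Q dy = ∬_D (∂Q/∂x - ∂P/∂y) dA.

Here P = -19y^3, Q = 0, so

    ∂Q/∂x = 0,    ∂P/∂y = -57y^2,
    ∂Q/∂x - ∂P/∂y = 57y^2.

D is the region 0 ≤ x ≤ 2, 0 ≤ y ≤ 5. Evaluating the double integral:

    ∬_D (57y^2) dA = ∫_0^{2} ∫_0^{5} (57y^2) dy dx.

Inner (y from 0 to 5): 2375.
Outer (x from 0 to 2): 4750.

Therefore ∮_C P dx + Q dy = 4750.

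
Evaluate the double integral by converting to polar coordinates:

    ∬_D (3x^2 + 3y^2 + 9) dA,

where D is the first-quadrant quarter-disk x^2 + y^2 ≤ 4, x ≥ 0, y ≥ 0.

The region D is 0 ≤ r ≤ 2, 0 ≤ θ ≤ π/2 in polar coordinates, where x = r cos(θ), y = r sin(θ), and dA = r dr dθ.

Under the substitution, the integrand becomes 3r^2 + 9, so

    ∬_D (3x^2 + 3y^2 + 9) dA = ∫_{0}^{π/2} ∫_{0}^{2} (3r^2 + 9) · r dr dθ.

Inner integral (in r): ∫_{0}^{2} (3r^2 + 9) · r dr = 30.

Outer integral (in θ): ∫_{0}^{π/2} (30) dθ = 15π.

Therefore ∬_D (3x^2 + 3y^2 + 9) dA = 15π.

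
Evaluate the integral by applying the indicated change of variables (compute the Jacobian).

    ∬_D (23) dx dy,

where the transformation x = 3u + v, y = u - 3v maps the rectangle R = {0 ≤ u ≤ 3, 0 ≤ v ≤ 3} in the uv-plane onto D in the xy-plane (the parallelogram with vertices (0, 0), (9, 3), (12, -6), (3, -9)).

Compute the Jacobian determinant of (x, y) with respect to (u, v):

    ∂(x,y)/∂(u,v) = | 3  1 | = (3)(-3) - (1)(1) = -10.
                   | 1  -3 |

Its absolute value is |J| = 10 (the area scaling factor).

Substituting x = 3u + v, y = u - 3v into the integrand,

    23 → 23,

so the integral becomes

    ∬_R (23) · |J| du dv = ∫_0^3 ∫_0^3 (230) dv du.

Inner (v): 690.
Outer (u): 2070.

Therefore ∬_D (23) dx dy = 2070.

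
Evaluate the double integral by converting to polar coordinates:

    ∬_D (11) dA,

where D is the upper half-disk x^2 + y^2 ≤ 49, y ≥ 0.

The region D is 0 ≤ r ≤ 7, 0 ≤ θ ≤ π in polar coordinates, where x = r cos(θ), y = r sin(θ), and dA = r dr dθ.

Under the substitution, the integrand becomes 11, so

    ∬_D (11) dA = ∫_{0}^{π} ∫_{0}^{7} (11) · r dr dθ.

Inner integral (in r): ∫_{0}^{7} (11) · r dr = 539/2.

Outer integral (in θ): ∫_{0}^{π} (539/2) dθ = 539π/2.

Therefore ∬_D (11) dA = 539π/2.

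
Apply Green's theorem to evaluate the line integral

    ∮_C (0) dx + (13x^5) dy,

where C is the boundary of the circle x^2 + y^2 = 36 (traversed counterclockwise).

Green's theorem converts the closed line integral into a double integral over the enclosed region D:

    ∮_C P dx + Q dy = ∬_D (∂Q/∂x - ∂P/∂y) dA.

Here P = 0, Q = 13x^5, so

    ∂Q/∂x = 65x^4,    ∂P/∂y = 0,
    ∂Q/∂x - ∂P/∂y = 65x^4.

D is the region x^2 + y^2 ≤ 36. Evaluating the double integral:

In polar coordinates (x = r cos θ, y = r sin θ, dA = r dr dθ) the integrand becomes 65r^4cos(θ)^4, so

    ∬_D (65x^4) dA = ∫_0^{2π} ∫_0^{6} (65r^4cos(θ)^4) · r dr dθ.

Inner (r from 0 to 6): 505440cos(θ)^4.
Outer (θ from 0 to 2π): 379080π.

Therefore ∮_C P dx + Q dy = 379080π.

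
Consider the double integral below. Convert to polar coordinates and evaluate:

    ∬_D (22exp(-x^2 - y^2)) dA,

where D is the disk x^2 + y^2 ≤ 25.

The region D is 0 ≤ r ≤ 5, 0 ≤ θ ≤ 2π in polar coordinates, where x = r cos(θ), y = r sin(θ), and dA = r dr dθ.

Under the substitution, the integrand becomes 22exp(-r^2), so

    ∬_D (22exp(-x^2 - y^2)) dA = ∫_{0}^{2π} ∫_{0}^{5} (22exp(-r^2)) · r dr dθ.

Inner integral (in r): ∫_{0}^{5} (22exp(-r^2)) · r dr = 11 - 11exp(-25).

Outer integral (in θ): ∫_{0}^{2π} (11 - 11exp(-25)) dθ = -22π exp(-25) + 22π.

Therefore ∬_D (22exp(-x^2 - y^2)) dA = -22π exp(-25) + 22π.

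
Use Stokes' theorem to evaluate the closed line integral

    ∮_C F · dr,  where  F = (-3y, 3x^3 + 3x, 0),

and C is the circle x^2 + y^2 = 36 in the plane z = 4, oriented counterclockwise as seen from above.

Let S be the flat disk x^2 + y^2 ≤ 36 in the plane z = 4, with upward unit normal n̂ = ẑ. By Stokes' theorem,

    ∮_C F · dr = ∬_S (∇ × F) · n̂ dS = ∬_D (curl F)_z dA,

where D is the disk x^2 + y^2 ≤ 36.

Compute the curl of F = (-3y, 3x^3 + 3x, 0):
    (∇ × F)_x = ∂F_z/∂y - ∂F_y/∂z = 0,
    (∇ × F)_y = ∂F_x/∂z - ∂F_z/∂x = 0,
    (∇ × F)_z = ∂F_y/∂x - ∂F_x/∂y = 9x^2 + 6.

On z = 4, (curl F)_z = 9x^2 + 6.

Convert to polar (x = r cos θ, y = r sin θ, dA = r dr dθ); the integrand becomes 9r^2cos(θ)^2 + 6, so

    ∬_D (curl F)_z dA = ∫_0^{2π} ∫_0^{6} (9r^2cos(θ)^2 + 6) · r dr dθ.

Inner (r from 0 to 6): 2916cos(θ)^2 + 108.
Outer (θ from 0 to 2π): 3132π.

Therefore ∮_C F · dr = 3132π.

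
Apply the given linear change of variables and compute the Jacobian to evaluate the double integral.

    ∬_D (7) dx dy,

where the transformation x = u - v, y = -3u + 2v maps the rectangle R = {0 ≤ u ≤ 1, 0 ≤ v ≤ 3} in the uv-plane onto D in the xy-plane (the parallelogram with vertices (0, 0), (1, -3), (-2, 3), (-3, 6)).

Compute the Jacobian determinant of (x, y) with respect to (u, v):

    ∂(x,y)/∂(u,v) = | 1  -1 | = (1)(2) - (-1)(-3) = -1.
                   | -3  2 |

Its absolute value is |J| = 1 (the area scaling factor).

Substituting x = u - v, y = -3u + 2v into the integrand,

    7 → 7,

so the integral becomes

    ∬_R (7) · |J| du dv = ∫_0^1 ∫_0^3 (7) dv du.

Inner (v): 21.
Outer (u): 21.

Therefore ∬_D (7) dx dy = 21.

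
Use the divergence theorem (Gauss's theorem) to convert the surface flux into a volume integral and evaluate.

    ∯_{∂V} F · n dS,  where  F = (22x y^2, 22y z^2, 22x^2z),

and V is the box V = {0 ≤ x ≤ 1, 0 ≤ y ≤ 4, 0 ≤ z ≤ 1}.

By the divergence theorem,

    ∯_{∂V} F · n dS = ∭_V (∇ · F) dV.

Compute the divergence:
    ∇ · F = ∂F_x/∂x + ∂F_y/∂y + ∂F_z/∂z = 22y^2 + 22z^2 + 22x^2 = 22x^2 + 22y^2 + 22z^2.

V is a rectangular box, so dV = dx dy dz with 0 ≤ x ≤ 1, 0 ≤ y ≤ 4, 0 ≤ z ≤ 1.

Integrate (22x^2 + 22y^2 + 22z^2) over V as an iterated integral:

    ∭_V (∇·F) dV = ∫_0^{1} ∫_0^{4} ∫_0^{1} (22x^2 + 22y^2 + 22z^2) dz dy dx.

Inner (z from 0 to 1): 22x^2 + 22y^2 + 22/3.
Middle (y from 0 to 4): 88x^2 + 1496/3.
Outer (x from 0 to 1): 528.

Therefore ∯_{∂V} F · n dS = 528.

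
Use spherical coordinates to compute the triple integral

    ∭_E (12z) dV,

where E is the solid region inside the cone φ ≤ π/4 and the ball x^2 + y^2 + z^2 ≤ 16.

In spherical coordinates, x = ρ sin(φ) cos(θ), y = ρ sin(φ) sin(θ), z = ρ cos(φ), and dV = ρ^2 sin(φ) dρ dφ dθ.

The integrand becomes 12ρ cos(φ), so

    ∭_E (12z) dV = ∫_{0}^{2π} ∫_{0}^{π/4} ∫_{0}^{4} (12ρ cos(φ)) · ρ^2 sin(φ) dρ dφ dθ.

Inner (ρ): 384sin(2φ).
Middle (φ): 192.
Outer (θ): 384π.

Therefore the triple integral equals 384π.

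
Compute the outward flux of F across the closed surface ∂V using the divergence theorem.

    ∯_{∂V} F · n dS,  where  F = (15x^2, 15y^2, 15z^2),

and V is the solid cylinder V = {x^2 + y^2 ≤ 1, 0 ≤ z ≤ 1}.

By the divergence theorem,

    ∯_{∂V} F · n dS = ∭_V (∇ · F) dV.

Compute the divergence:
    ∇ · F = ∂F_x/∂x + ∂F_y/∂y + ∂F_z/∂z = 30x + 30y + 30z.

In cylindrical coordinates, x = r cos(θ), y = r sin(θ), z = z, dV = r dr dθ dz, with 0 ≤ r ≤ 1, 0 ≤ θ ≤ 2π, 0 ≤ z ≤ 1.

The integrand, after substitution and multiplying by the volume element, becomes (30sqrt(2)r sin(θ + π/4) + 30z) · r, so

    ∭_V (∇·F) dV = ∫_0^{2π} ∫_0^{1} ∫_0^{1} (30sqrt(2)r sin(θ + π/4) + 30z) · r dz dr dθ.

Inner (z from 0 to 1): 15r (2sqrt(2)r sin(θ + π/4) + 1).
Middle (r from 0 to 1): 10sqrt(2)sin(θ + π/4) + 15/2.
Outer (θ from 0 to 2π): 15π.

Therefore ∯_{∂V} F · n dS = 15π.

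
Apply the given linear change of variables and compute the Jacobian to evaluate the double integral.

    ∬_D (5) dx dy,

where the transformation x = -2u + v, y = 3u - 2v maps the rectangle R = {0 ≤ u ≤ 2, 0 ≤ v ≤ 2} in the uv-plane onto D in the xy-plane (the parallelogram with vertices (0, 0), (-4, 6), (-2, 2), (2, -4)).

Compute the Jacobian determinant of (x, y) with respect to (u, v):

    ∂(x,y)/∂(u,v) = | -2  1 | = (-2)(-2) - (1)(3) = 1.
                   | 3  -2 |

Its absolute value is |J| = 1 (the area scaling factor).

Substituting x = -2u + v, y = 3u - 2v into the integrand,

    5 → 5,

so the integral becomes

    ∬_R (5) · |J| du dv = ∫_0^2 ∫_0^2 (5) dv du.

Inner (v): 10.
Outer (u): 20.

Therefore ∬_D (5) dx dy = 20.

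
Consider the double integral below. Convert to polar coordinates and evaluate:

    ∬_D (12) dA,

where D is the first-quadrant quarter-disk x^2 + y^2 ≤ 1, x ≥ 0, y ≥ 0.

The region D is 0 ≤ r ≤ 1, 0 ≤ θ ≤ π/2 in polar coordinates, where x = r cos(θ), y = r sin(θ), and dA = r dr dθ.

Under the substitution, the integrand becomes 12, so

    ∬_D (12) dA = ∫_{0}^{π/2} ∫_{0}^{1} (12) · r dr dθ.

Inner integral (in r): ∫_{0}^{1} (12) · r dr = 6.

Outer integral (in θ): ∫_{0}^{π/2} (6) dθ = 3π.

Therefore ∬_D (12) dA = 3π.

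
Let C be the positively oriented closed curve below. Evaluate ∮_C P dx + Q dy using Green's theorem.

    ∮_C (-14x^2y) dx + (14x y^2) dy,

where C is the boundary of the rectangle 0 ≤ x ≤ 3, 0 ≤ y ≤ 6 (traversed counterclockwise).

Green's theorem converts the closed line integral into a double integral over the enclosed region D:

    ∮_C P dx + Q dy = ∬_D (∂Q/∂x - ∂P/∂y) dA.

Here P = -14x^2y, Q = 14x y^2, so

    ∂Q/∂x = 14y^2,    ∂P/∂y = -14x^2,
    ∂Q/∂x - ∂P/∂y = 14x^2 + 14y^2.

D is the region 0 ≤ x ≤ 3, 0 ≤ y ≤ 6. Evaluating the double integral:

    ∬_D (14x^2 + 14y^2) dA = ∫_0^{3} ∫_0^{6} (14x^2 + 14y^2) dy dx.

Inner (y from 0 to 6): 84x^2 + 1008.
Outer (x from 0 to 3): 3780.

Therefore ∮_C P dx + Q dy = 3780.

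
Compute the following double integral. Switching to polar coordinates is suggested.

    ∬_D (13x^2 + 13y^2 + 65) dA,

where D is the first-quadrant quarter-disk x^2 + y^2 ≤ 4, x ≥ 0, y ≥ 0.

The region D is 0 ≤ r ≤ 2, 0 ≤ θ ≤ π/2 in polar coordinates, where x = r cos(θ), y = r sin(θ), and dA = r dr dθ.

Under the substitution, the integrand becomes 13r^2 + 65, so

    ∬_D (13x^2 + 13y^2 + 65) dA = ∫_{0}^{π/2} ∫_{0}^{2} (13r^2 + 65) · r dr dθ.

Inner integral (in r): ∫_{0}^{2} (13r^2 + 65) · r dr = 182.

Outer integral (in θ): ∫_{0}^{π/2} (182) dθ = 91π.

Therefore ∬_D (13x^2 + 13y^2 + 65) dA = 91π.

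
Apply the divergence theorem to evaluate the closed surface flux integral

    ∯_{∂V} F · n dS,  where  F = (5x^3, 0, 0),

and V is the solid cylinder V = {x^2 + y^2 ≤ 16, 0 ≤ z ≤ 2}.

By the divergence theorem,

    ∯_{∂V} F · n dS = ∭_V (∇ · F) dV.

Compute the divergence:
    ∇ · F = ∂F_x/∂x + ∂F_y/∂y + ∂F_z/∂z = 15x^2 + 0 + 0 = 15x^2.

In cylindrical coordinates, x = r cos(θ), y = r sin(θ), z = z, dV = r dr dθ dz, with 0 ≤ r ≤ 4, 0 ≤ θ ≤ 2π, 0 ≤ z ≤ 2.

The integrand, after substitution and multiplying by the volume element, becomes (15r^2cos(θ)^2) · r, so

    ∭_V (∇·F) dV = ∫_0^{2π} ∫_0^{4} ∫_0^{2} (15r^2cos(θ)^2) · r dz dr dθ.

Inner (z from 0 to 2): 30r^3cos(θ)^2.
Middle (r from 0 to 4): 1920cos(θ)^2.
Outer (θ from 0 to 2π): 1920π.

Therefore ∯_{∂V} F · n dS = 1920π.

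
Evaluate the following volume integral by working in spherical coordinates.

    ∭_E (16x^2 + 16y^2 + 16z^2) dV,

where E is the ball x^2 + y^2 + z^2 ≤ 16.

In spherical coordinates, x = ρ sin(φ) cos(θ), y = ρ sin(φ) sin(θ), z = ρ cos(φ), and dV = ρ^2 sin(φ) dρ dφ dθ.

The integrand becomes 16ρ^2, so

    ∭_E (16x^2 + 16y^2 + 16z^2) dV = ∫_{0}^{2π} ∫_{0}^{π} ∫_{0}^{4} (16ρ^2) · ρ^2 sin(φ) dρ dφ dθ.

Inner (ρ): 16384sin(φ)/5.
Middle (φ): 32768/5.
Outer (θ): 65536π/5.

Therefore the triple integral equals 65536π/5.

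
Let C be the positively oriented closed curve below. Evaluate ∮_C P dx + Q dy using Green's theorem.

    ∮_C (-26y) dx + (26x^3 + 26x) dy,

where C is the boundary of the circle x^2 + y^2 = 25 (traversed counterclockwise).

Green's theorem converts the closed line integral into a double integral over the enclosed region D:

    ∮_C P dx + Q dy = ∬_D (∂Q/∂x - ∂P/∂y) dA.

Here P = -26y, Q = 26x^3 + 26x, so

    ∂Q/∂x = 78x^2 + 26,    ∂P/∂y = -26,
    ∂Q/∂x - ∂P/∂y = 78x^2 + 52.

D is the region x^2 + y^2 ≤ 25. Evaluating the double integral:

In polar coordinates (x = r cos θ, y = r sin θ, dA = r dr dθ) the integrand becomes 78r^2cos(θ)^2 + 52, so

    ∬_D (78x^2 + 52) dA = ∫_0^{2π} ∫_0^{5} (78r^2cos(θ)^2 + 52) · r dr dθ.

Inner (r from 0 to 5): 24375cos(θ)^2/2 + 650.
Outer (θ from 0 to 2π): 26975π/2.

Therefore ∮_C P dx + Q dy = 26975π/2.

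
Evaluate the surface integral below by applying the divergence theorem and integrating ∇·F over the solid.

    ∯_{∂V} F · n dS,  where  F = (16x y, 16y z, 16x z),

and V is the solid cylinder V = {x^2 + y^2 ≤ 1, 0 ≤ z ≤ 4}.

By the divergence theorem,

    ∯_{∂V} F · n dS = ∭_V (∇ · F) dV.

Compute the divergence:
    ∇ · F = ∂F_x/∂x + ∂F_y/∂y + ∂F_z/∂z = 16y + 16z + 16x = 16x + 16y + 16z.

In cylindrical coordinates, x = r cos(θ), y = r sin(θ), z = z, dV = r dr dθ dz, with 0 ≤ r ≤ 1, 0 ≤ θ ≤ 2π, 0 ≤ z ≤ 4.

The integrand, after substitution and multiplying by the volume element, becomes (16sqrt(2)r sin(θ + π/4) + 16z) · r, so

    ∭_V (∇·F) dV = ∫_0^{2π} ∫_0^{1} ∫_0^{4} (16sqrt(2)r sin(θ + π/4) + 16z) · r dz dr dθ.

Inner (z from 0 to 4): 64r (sqrt(2)r sin(θ + π/4) + 2).
Middle (r from 0 to 1): 64sqrt(2)sin(θ + π/4)/3 + 64.
Outer (θ from 0 to 2π): 128π.

Therefore ∯_{∂V} F · n dS = 128π.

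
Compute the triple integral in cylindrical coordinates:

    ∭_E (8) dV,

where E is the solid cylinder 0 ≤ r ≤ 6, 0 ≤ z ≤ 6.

In cylindrical coordinates, x = r cos(θ), y = r sin(θ), z = z, and dV = r dr dθ dz.

The integrand becomes 8, so

    ∭_E (8) dV = ∫_{0}^{2π} ∫_{0}^{6} ∫_{0}^{6} (8) · r dz dr dθ.

Inner (z): 48r.
Middle (r from 0 to 6): 864.
Outer (θ): 1728π.

Therefore the triple integral equals 1728π.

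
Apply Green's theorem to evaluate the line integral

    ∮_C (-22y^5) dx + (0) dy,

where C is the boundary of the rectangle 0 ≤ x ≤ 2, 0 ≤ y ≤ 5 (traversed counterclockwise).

Green's theorem converts the closed line integral into a double integral over the enclosed region D:

    ∮_C P dx + Q dy = ∬_D (∂Q/∂x - ∂P/∂y) dA.

Here P = -22y^5, Q = 0, so

    ∂Q/∂x = 0,    ∂P/∂y = -110y^4,
    ∂Q/∂x - ∂P/∂y = 110y^4.

D is the region 0 ≤ x ≤ 2, 0 ≤ y ≤ 5. Evaluating the double integral:

    ∬_D (110y^4) dA = ∫_0^{2} ∫_0^{5} (110y^4) dy dx.

Inner (y from 0 to 5): 68750.
Outer (x from 0 to 2): 137500.

Therefore ∮_C P dx + Q dy = 137500.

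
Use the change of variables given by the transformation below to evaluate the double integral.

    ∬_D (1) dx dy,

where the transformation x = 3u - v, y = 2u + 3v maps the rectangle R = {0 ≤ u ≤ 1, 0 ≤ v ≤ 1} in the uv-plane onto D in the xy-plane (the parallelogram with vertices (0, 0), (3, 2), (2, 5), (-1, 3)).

Compute the Jacobian determinant of (x, y) with respect to (u, v):

    ∂(x,y)/∂(u,v) = | 3  -1 | = (3)(3) - (-1)(2) = 11.
                   | 2  3 |

Its absolute value is |J| = 11 (the area scaling factor).

Substituting x = 3u - v, y = 2u + 3v into the integrand,

    1 → 1,

so the integral becomes

    ∬_R (1) · |J| du dv = ∫_0^1 ∫_0^1 (11) dv du.

Inner (v): 11.
Outer (u): 11.

Therefore ∬_D (1) dx dy = 11.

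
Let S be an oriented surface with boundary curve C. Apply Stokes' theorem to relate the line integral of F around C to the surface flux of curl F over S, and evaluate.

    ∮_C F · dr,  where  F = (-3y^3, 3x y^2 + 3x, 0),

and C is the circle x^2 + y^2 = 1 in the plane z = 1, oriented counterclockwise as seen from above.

Let S be the flat disk x^2 + y^2 ≤ 1 in the plane z = 1, with upward unit normal n̂ = ẑ. By Stokes' theorem,

    ∮_C F · dr = ∬_S (∇ × F) · n̂ dS = ∬_D (curl F)_z dA,

where D is the disk x^2 + y^2 ≤ 1.

Compute the curl of F = (-3y^3, 3x y^2 + 3x, 0):
    (∇ × F)_x = ∂F_z/∂y - ∂F_y/∂z = 0,
    (∇ × F)_y = ∂F_x/∂z - ∂F_z/∂x = 0,
    (∇ × F)_z = ∂F_y/∂x - ∂F_x/∂y = 12y^2 + 3.

On z = 1, (curl F)_z = 12y^2 + 3.

Convert to polar (x = r cos θ, y = r sin θ, dA = r dr dθ); the integrand becomes 12r^2sin(θ)^2 + 3, so

    ∬_D (curl F)_z dA = ∫_0^{2π} ∫_0^{1} (12r^2sin(θ)^2 + 3) · r dr dθ.

Inner (r from 0 to 1): 3sin(θ)^2 + 3/2.
Outer (θ from 0 to 2π): 6π.

Therefore ∮_C F · dr = 6π.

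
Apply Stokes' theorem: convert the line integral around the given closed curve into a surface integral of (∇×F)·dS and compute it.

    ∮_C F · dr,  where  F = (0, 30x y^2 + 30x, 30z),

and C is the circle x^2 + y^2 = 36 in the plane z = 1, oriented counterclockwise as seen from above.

Let S be the flat disk x^2 + y^2 ≤ 36 in the plane z = 1, with upward unit normal n̂ = ẑ. By Stokes' theorem,

    ∮_C F · dr = ∬_S (∇ × F) · n̂ dS = ∬_D (curl F)_z dA,

where D is the disk x^2 + y^2 ≤ 36.

Compute the curl of F = (0, 30x y^2 + 30x, 30z):
    (∇ × F)_x = ∂F_z/∂y - ∂F_y/∂z = 0,
    (∇ × F)_y = ∂F_x/∂z - ∂F_z/∂x = 0,
    (∇ × F)_z = ∂F_y/∂x - ∂F_x/∂y = 30y^2 + 30.

On z = 1, (curl F)_z = 30y^2 + 30.

Convert to polar (x = r cos θ, y = r sin θ, dA = r dr dθ); the integrand becomes 30r^2sin(θ)^2 + 30, so

    ∬_D (curl F)_z dA = ∫_0^{2π} ∫_0^{6} (30r^2sin(θ)^2 + 30) · r dr dθ.

Inner (r from 0 to 6): 9720sin(θ)^2 + 540.
Outer (θ from 0 to 2π): 10800π.

Therefore ∮_C F · dr = 10800π.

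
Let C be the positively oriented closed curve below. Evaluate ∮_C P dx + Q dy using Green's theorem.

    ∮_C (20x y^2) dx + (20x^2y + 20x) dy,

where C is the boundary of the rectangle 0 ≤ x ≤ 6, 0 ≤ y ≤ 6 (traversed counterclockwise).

Green's theorem converts the closed line integral into a double integral over the enclosed region D:

    ∮_C P dx + Q dy = ∬_D (∂Q/∂x - ∂P/∂y) dA.

Here P = 20x y^2, Q = 20x^2y + 20x, so

    ∂Q/∂x = 40x y + 20,    ∂P/∂y = 40x y,
    ∂Q/∂x - ∂P/∂y = 20.

D is the region 0 ≤ x ≤ 6, 0 ≤ y ≤ 6. Evaluating the double integral:

    ∬_D (20) dA = ∫_0^{6} ∫_0^{6} (20) dy dx.

Inner (y from 0 to 6): 120.
Outer (x from 0 to 6): 720.

Therefore ∮_C P dx + Q dy = 720.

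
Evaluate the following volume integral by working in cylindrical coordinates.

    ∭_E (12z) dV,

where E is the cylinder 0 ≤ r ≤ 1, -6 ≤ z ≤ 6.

In cylindrical coordinates, x = r cos(θ), y = r sin(θ), z = z, and dV = r dr dθ dz.

The integrand becomes 12z, so

    ∭_E (12z) dV = ∫_{0}^{2π} ∫_{0}^{1} ∫_{-6}^{6} (12z) · r dz dr dθ.

Inner (z): 0.
Middle (r from 0 to 1): 0.
Outer (θ): 0.

Therefore the triple integral equals 0.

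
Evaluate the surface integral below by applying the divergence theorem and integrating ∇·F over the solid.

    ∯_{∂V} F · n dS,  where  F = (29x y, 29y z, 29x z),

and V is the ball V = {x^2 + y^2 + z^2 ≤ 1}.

By the divergence theorem,

    ∯_{∂V} F · n dS = ∭_V (∇ · F) dV.

Compute the divergence:
    ∇ · F = ∂F_x/∂x + ∂F_y/∂y + ∂F_z/∂z = 29y + 29z + 29x = 29x + 29y + 29z.

In spherical coordinates, x = ρ sin(φ) cos(θ), y = ρ sin(φ) sin(θ), z = ρ cos(φ), dV = ρ^2 sin(φ) dρ dφ dθ, with 0 ≤ ρ ≤ 1, 0 ≤ φ ≤ π, 0 ≤ θ ≤ 2π.

The integrand, after substitution and multiplying by the volume element, becomes (29ρ (sqrt(2)sin(φ)sin(θ + π/4) + cos(φ))) · ρ^2 sin(φ), so

    ∭_V (∇·F) dV = ∫_0^{2π} ∫_0^{π} ∫_0^{1} (29ρ (sqrt(2)sin(φ)sin(θ + π/4) + cos(φ))) · ρ^2 sin(φ) dρ dφ dθ.

Inner (ρ from 0 to 1): 29(sqrt(2)sin(φ)sin(θ + π/4) + cos(φ))sin(φ)/4.
Middle (φ from 0 to π): 29sqrt(2)π sin(θ + π/4)/8.
Outer (θ from 0 to 2π): 0.

Therefore ∯_{∂V} F · n dS = 0.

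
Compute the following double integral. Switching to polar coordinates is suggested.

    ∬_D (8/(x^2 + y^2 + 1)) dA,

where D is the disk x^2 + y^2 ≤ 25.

The region D is 0 ≤ r ≤ 5, 0 ≤ θ ≤ 2π in polar coordinates, where x = r cos(θ), y = r sin(θ), and dA = r dr dθ.

Under the substitution, the integrand becomes 8/(r^2 + 1), so

    ∬_D (8/(x^2 + y^2 + 1)) dA = ∫_{0}^{2π} ∫_{0}^{5} (8/(r^2 + 1)) · r dr dθ.

Inner integral (in r): ∫_{0}^{5} (8/(r^2 + 1)) · r dr = log(456976).

Outer integral (in θ): ∫_{0}^{2π} (log(456976)) dθ = 8π log(26).

Therefore ∬_D (8/(x^2 + y^2 + 1)) dA = 8π log(26).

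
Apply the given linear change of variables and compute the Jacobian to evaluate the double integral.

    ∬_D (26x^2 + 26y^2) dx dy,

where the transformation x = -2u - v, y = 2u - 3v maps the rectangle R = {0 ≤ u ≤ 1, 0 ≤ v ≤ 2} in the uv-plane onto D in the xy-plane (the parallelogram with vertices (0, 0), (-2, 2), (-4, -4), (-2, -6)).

Compute the Jacobian determinant of (x, y) with respect to (u, v):

    ∂(x,y)/∂(u,v) = | -2  -1 | = (-2)(-3) - (-1)(2) = 8.
                   | 2  -3 |

Its absolute value is |J| = 8 (the area scaling factor).

Substituting x = -2u - v, y = 2u - 3v into the integrand,

    26x^2 + 26y^2 → 208u^2 - 208u v + 260v^2,

so the integral becomes

    ∬_R (208u^2 - 208u v + 260v^2) · |J| du dv = ∫_0^1 ∫_0^2 (1664u^2 - 1664u v + 2080v^2) dv du.

Inner (v): 3328u^2 - 3328u + 16640/3.
Outer (u): 4992.

Therefore ∬_D (26x^2 + 26y^2) dx dy = 4992.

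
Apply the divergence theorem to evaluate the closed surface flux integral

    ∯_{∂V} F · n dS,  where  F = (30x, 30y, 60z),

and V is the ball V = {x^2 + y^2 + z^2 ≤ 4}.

By the divergence theorem,

    ∯_{∂V} F · n dS = ∭_V (∇ · F) dV.

Compute the divergence:
    ∇ · F = ∂F_x/∂x + ∂F_y/∂y + ∂F_z/∂z = 30 + 30 + 60 = 120.

In spherical coordinates, x = ρ sin(φ) cos(θ), y = ρ sin(φ) sin(θ), z = ρ cos(φ), dV = ρ^2 sin(φ) dρ dφ dθ, with 0 ≤ ρ ≤ 2, 0 ≤ φ ≤ π, 0 ≤ θ ≤ 2π.

The integrand, after substitution and multiplying by the volume element, becomes (120) · ρ^2 sin(φ), so

    ∭_V (∇·F) dV = ∫_0^{2π} ∫_0^{π} ∫_0^{2} (120) · ρ^2 sin(φ) dρ dφ dθ.

Inner (ρ from 0 to 2): 320sin(φ).
Middle (φ from 0 to π): 640.
Outer (θ from 0 to 2π): 1280π.

Therefore ∯_{∂V} F · n dS = 1280π.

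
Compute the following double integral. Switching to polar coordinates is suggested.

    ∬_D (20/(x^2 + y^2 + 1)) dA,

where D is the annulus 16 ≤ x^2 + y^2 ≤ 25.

The region D is 4 ≤ r ≤ 5, 0 ≤ θ ≤ 2π in polar coordinates, where x = r cos(θ), y = r sin(θ), and dA = r dr dθ.

Under the substitution, the integrand becomes 20/(r^2 + 1), so

    ∬_D (20/(x^2 + y^2 + 1)) dA = ∫_{0}^{2π} ∫_{4}^{5} (20/(r^2 + 1)) · r dr dθ.

Inner integral (in r): ∫_{4}^{5} (20/(r^2 + 1)) · r dr = log(141167095653376/2015993900449).

Outer integral (in θ): ∫_{0}^{2π} (log(141167095653376/2015993900449)) dθ = log((141167095653376/2015993900449)^(2π)).

Therefore ∬_D (20/(x^2 + y^2 + 1)) dA = log((141167095653376/2015993900449)^(2π)).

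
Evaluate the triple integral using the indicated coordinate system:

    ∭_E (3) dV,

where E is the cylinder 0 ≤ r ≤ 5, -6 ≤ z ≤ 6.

In cylindrical coordinates, x = r cos(θ), y = r sin(θ), z = z, and dV = r dr dθ dz.

The integrand becomes 3, so

    ∭_E (3) dV = ∫_{0}^{2π} ∫_{0}^{5} ∫_{-6}^{6} (3) · r dz dr dθ.

Inner (z): 36r.
Middle (r from 0 to 5): 450.
Outer (θ): 900π.

Therefore the triple integral equals 900π.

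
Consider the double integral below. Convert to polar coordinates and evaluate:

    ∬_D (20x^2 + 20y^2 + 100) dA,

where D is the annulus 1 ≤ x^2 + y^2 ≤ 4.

The region D is 1 ≤ r ≤ 2, 0 ≤ θ ≤ 2π in polar coordinates, where x = r cos(θ), y = r sin(θ), and dA = r dr dθ.

Under the substitution, the integrand becomes 20r^2 + 100, so

    ∬_D (20x^2 + 20y^2 + 100) dA = ∫_{0}^{2π} ∫_{1}^{2} (20r^2 + 100) · r dr dθ.

Inner integral (in r): ∫_{1}^{2} (20r^2 + 100) · r dr = 225.

Outer integral (in θ): ∫_{0}^{2π} (225) dθ = 450π.

Therefore ∬_D (20x^2 + 20y^2 + 100) dA = 450π.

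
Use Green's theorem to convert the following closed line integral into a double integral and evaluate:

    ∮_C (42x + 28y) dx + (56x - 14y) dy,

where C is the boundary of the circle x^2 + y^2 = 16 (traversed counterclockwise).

Green's theorem converts the closed line integral into a double integral over the enclosed region D:

    ∮_C P dx + Q dy = ∬_D (∂Q/∂x - ∂P/∂y) dA.

Here P = 42x + 28y, Q = 56x - 14y, so

    ∂Q/∂x = 56,    ∂P/∂y = 28,
    ∂Q/∂x - ∂P/∂y = 28.

D is the region x^2 + y^2 ≤ 16. Evaluating the double integral:

In polar coordinates (x = r cos θ, y = r sin θ, dA = r dr dθ) the integrand becomes 28, so

    ∬_D (28) dA = ∫_0^{2π} ∫_0^{4} (28) · r dr dθ.

Inner (r from 0 to 4): 224.
Outer (θ from 0 to 2π): 448π.

Therefore ∮_C P dx + Q dy = 448π.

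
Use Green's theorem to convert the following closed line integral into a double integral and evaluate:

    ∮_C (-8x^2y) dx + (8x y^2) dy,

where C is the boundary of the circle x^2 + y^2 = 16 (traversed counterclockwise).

Green's theorem converts the closed line integral into a double integral over the enclosed region D:

    ∮_C P dx + Q dy = ∬_D (∂Q/∂x - ∂P/∂y) dA.

Here P = -8x^2y, Q = 8x y^2, so

    ∂Q/∂x = 8y^2,    ∂P/∂y = -8x^2,
    ∂Q/∂x - ∂P/∂y = 8x^2 + 8y^2.

D is the region x^2 + y^2 ≤ 16. Evaluating the double integral:

In polar coordinates (x = r cos θ, y = r sin θ, dA = r dr dθ) the integrand becomes 8r^2, so

    ∬_D (8x^2 + 8y^2) dA = ∫_0^{2π} ∫_0^{4} (8r^2) · r dr dθ.

Inner (r from 0 to 4): 512.
Outer (θ from 0 to 2π): 1024π.

Therefore ∮_C P dx + Q dy = 1024π.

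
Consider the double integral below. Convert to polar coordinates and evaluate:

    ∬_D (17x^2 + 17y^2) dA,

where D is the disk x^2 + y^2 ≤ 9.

The region D is 0 ≤ r ≤ 3, 0 ≤ θ ≤ 2π in polar coordinates, where x = r cos(θ), y = r sin(θ), and dA = r dr dθ.

Under the substitution, the integrand becomes 17r^2, so

    ∬_D (17x^2 + 17y^2) dA = ∫_{0}^{2π} ∫_{0}^{3} (17r^2) · r dr dθ.

Inner integral (in r): ∫_{0}^{3} (17r^2) · r dr = 1377/4.

Outer integral (in θ): ∫_{0}^{2π} (1377/4) dθ = 1377π/2.

Therefore ∬_D (17x^2 + 17y^2) dA = 1377π/2.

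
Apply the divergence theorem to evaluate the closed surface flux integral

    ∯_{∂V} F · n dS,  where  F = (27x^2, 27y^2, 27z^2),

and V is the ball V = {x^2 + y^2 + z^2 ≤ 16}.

By the divergence theorem,

    ∯_{∂V} F · n dS = ∭_V (∇ · F) dV.

Compute the divergence:
    ∇ · F = ∂F_x/∂x + ∂F_y/∂y + ∂F_z/∂z = 54x + 54y + 54z.

In spherical coordinates, x = ρ sin(φ) cos(θ), y = ρ sin(φ) sin(θ), z = ρ cos(φ), dV = ρ^2 sin(φ) dρ dφ dθ, with 0 ≤ ρ ≤ 4, 0 ≤ φ ≤ π, 0 ≤ θ ≤ 2π.

The integrand, after substitution and multiplying by the volume element, becomes (54ρ (sqrt(2)sin(φ)sin(θ + π/4) + cos(φ))) · ρ^2 sin(φ), so

    ∭_V (∇·F) dV = ∫_0^{2π} ∫_0^{π} ∫_0^{4} (54ρ (sqrt(2)sin(φ)sin(θ + π/4) + cos(φ))) · ρ^2 sin(φ) dρ dφ dθ.

Inner (ρ from 0 to 4): 3456(sqrt(2)sin(φ)sin(θ + π/4) + cos(φ))sin(φ).
Middle (φ from 0 to π): 1728sqrt(2)π sin(θ + π/4).
Outer (θ from 0 to 2π): 0.

Therefore ∯_{∂V} F · n dS = 0.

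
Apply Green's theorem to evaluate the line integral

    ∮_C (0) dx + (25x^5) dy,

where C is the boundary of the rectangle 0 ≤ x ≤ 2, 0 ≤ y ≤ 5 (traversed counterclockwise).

Green's theorem converts the closed line integral into a double integral over the enclosed region D:

    ∮_C P dx + Q dy = ∬_D (∂Q/∂x - ∂P/∂y) dA.

Here P = 0, Q = 25x^5, so

    ∂Q/∂x = 125x^4,    ∂P/∂y = 0,
    ∂Q/∂x - ∂P/∂y = 125x^4.

D is the region 0 ≤ x ≤ 2, 0 ≤ y ≤ 5. Evaluating the double integral:

    ∬_D (125x^4) dA = ∫_0^{2} ∫_0^{5} (125x^4) dy dx.

Inner (y from 0 to 5): 625x^4.
Outer (x from 0 to 2): 4000.

Therefore ∮_C P dx + Q dy = 4000.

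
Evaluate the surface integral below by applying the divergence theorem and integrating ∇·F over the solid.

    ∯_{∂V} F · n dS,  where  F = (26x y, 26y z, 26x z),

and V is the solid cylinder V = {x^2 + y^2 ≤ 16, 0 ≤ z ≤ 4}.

By the divergence theorem,

    ∯_{∂V} F · n dS = ∭_V (∇ · F) dV.

Compute the divergence:
    ∇ · F = ∂F_x/∂x + ∂F_y/∂y + ∂F_z/∂z = 26y + 26z + 26x = 26x + 26y + 26z.

In cylindrical coordinates, x = r cos(θ), y = r sin(θ), z = z, dV = r dr dθ dz, with 0 ≤ r ≤ 4, 0 ≤ θ ≤ 2π, 0 ≤ z ≤ 4.

The integrand, after substitution and multiplying by the volume element, becomes (26sqrt(2)r sin(θ + π/4) + 26z) · r, so

    ∭_V (∇·F) dV = ∫_0^{2π} ∫_0^{4} ∫_0^{4} (26sqrt(2)r sin(θ + π/4) + 26z) · r dz dr dθ.

Inner (z from 0 to 4): 104r (sqrt(2)r sin(θ + π/4) + 2).
Middle (r from 0 to 4): 6656sqrt(2)sin(θ + π/4)/3 + 1664.
Outer (θ from 0 to 2π): 3328π.

Therefore ∯_{∂V} F · n dS = 3328π.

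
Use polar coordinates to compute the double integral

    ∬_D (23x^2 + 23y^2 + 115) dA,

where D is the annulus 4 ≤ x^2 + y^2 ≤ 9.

The region D is 2 ≤ r ≤ 3, 0 ≤ θ ≤ 2π in polar coordinates, where x = r cos(θ), y = r sin(θ), and dA = r dr dθ.

Under the substitution, the integrand becomes 23r^2 + 115, so

    ∬_D (23x^2 + 23y^2 + 115) dA = ∫_{0}^{2π} ∫_{2}^{3} (23r^2 + 115) · r dr dθ.

Inner integral (in r): ∫_{2}^{3} (23r^2 + 115) · r dr = 2645/4.

Outer integral (in θ): ∫_{0}^{2π} (2645/4) dθ = 2645π/2.

Therefore ∬_D (23x^2 + 23y^2 + 115) dA = 2645π/2.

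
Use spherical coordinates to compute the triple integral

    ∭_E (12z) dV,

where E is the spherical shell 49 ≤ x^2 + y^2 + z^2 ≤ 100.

In spherical coordinates, x = ρ sin(φ) cos(θ), y = ρ sin(φ) sin(θ), z = ρ cos(φ), and dV = ρ^2 sin(φ) dρ dφ dθ.

The integrand becomes 12ρ cos(φ), so

    ∭_E (12z) dV = ∫_{0}^{2π} ∫_{0}^{π} ∫_{7}^{10} (12ρ cos(φ)) · ρ^2 sin(φ) dρ dφ dθ.

Inner (ρ): 22797sin(2φ)/2.
Middle (φ): 0.
Outer (θ): 0.

Therefore the triple integral equals 0.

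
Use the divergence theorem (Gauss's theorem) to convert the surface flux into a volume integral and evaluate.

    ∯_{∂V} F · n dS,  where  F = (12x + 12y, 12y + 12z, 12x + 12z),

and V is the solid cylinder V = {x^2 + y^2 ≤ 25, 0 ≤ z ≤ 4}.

By the divergence theorem,

    ∯_{∂V} F · n dS = ∭_V (∇ · F) dV.

Compute the divergence:
    ∇ · F = ∂F_x/∂x + ∂F_y/∂y + ∂F_z/∂z = 12 + 12 + 12 = 36.

In cylindrical coordinates, x = r cos(θ), y = r sin(θ), z = z, dV = r dr dθ dz, with 0 ≤ r ≤ 5, 0 ≤ θ ≤ 2π, 0 ≤ z ≤ 4.

The integrand, after substitution and multiplying by the volume element, becomes (36) · r, so

    ∭_V (∇·F) dV = ∫_0^{2π} ∫_0^{5} ∫_0^{4} (36) · r dz dr dθ.

Inner (z from 0 to 4): 144r.
Middle (r from 0 to 5): 1800.
Outer (θ from 0 to 2π): 3600π.

Therefore ∯_{∂V} F · n dS = 3600π.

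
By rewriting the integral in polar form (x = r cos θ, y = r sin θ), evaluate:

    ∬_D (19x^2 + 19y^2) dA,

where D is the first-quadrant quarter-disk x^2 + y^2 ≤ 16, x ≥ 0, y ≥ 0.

The region D is 0 ≤ r ≤ 4, 0 ≤ θ ≤ π/2 in polar coordinates, where x = r cos(θ), y = r sin(θ), and dA = r dr dθ.

Under the substitution, the integrand becomes 19r^2, so

    ∬_D (19x^2 + 19y^2) dA = ∫_{0}^{π/2} ∫_{0}^{4} (19r^2) · r dr dθ.

Inner integral (in r): ∫_{0}^{4} (19r^2) · r dr = 1216.

Outer integral (in θ): ∫_{0}^{π/2} (1216) dθ = 608π.

Therefore ∬_D (19x^2 + 19y^2) dA = 608π.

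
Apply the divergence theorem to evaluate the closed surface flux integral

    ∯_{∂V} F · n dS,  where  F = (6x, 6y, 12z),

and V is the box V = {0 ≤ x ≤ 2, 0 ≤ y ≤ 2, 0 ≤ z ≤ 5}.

By the divergence theorem,

    ∯_{∂V} F · n dS = ∭_V (∇ · F) dV.

Compute the divergence:
    ∇ · F = ∂F_x/∂x + ∂F_y/∂y + ∂F_z/∂z = 6 + 6 + 12 = 24.

V is a rectangular box, so dV = dx dy dz with 0 ≤ x ≤ 2, 0 ≤ y ≤ 2, 0 ≤ z ≤ 5.

Integrate (24) over V as an iterated integral:

    ∭_V (∇·F) dV = ∫_0^{2} ∫_0^{2} ∫_0^{5} (24) dz dy dx.

Inner (z from 0 to 5): 120.
Middle (y from 0 to 2): 240.
Outer (x from 0 to 2): 480.

Therefore ∯_{∂V} F · n dS = 480.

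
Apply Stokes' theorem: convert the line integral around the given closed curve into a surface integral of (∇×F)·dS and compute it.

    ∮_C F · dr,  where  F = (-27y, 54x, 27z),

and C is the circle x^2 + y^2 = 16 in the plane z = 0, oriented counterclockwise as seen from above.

Let S be the flat disk x^2 + y^2 ≤ 16 in the plane z = 0, with upward unit normal n̂ = ẑ. By Stokes' theorem,

    ∮_C F · dr = ∬_S (∇ × F) · n̂ dS = ∬_D (curl F)_z dA,

where D is the disk x^2 + y^2 ≤ 16.

Compute the curl of F = (-27y, 54x, 27z):
    (∇ × F)_x = ∂F_z/∂y - ∂F_y/∂z = 0,
    (∇ × F)_y = ∂F_x/∂z - ∂F_z/∂x = 0,
    (∇ × F)_z = ∂F_y/∂x - ∂F_x/∂y = 81.

On z = 0, (curl F)_z = 81.

Convert to polar (x = r cos θ, y = r sin θ, dA = r dr dθ); the integrand becomes 81, so

    ∬_D (curl F)_z dA = ∫_0^{2π} ∫_0^{4} (81) · r dr dθ.

Inner (r from 0 to 4): 648.
Outer (θ from 0 to 2π): 1296π.

Therefore ∮_C F · dr = 1296π.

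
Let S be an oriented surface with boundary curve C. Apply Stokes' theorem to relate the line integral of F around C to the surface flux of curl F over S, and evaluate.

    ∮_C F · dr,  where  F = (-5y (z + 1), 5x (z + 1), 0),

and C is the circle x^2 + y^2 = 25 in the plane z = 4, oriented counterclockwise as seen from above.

Let S be the flat disk x^2 + y^2 ≤ 25 in the plane z = 4, with upward unit normal n̂ = ẑ. By Stokes' theorem,

    ∮_C F · dr = ∬_S (∇ × F) · n̂ dS = ∬_D (curl F)_z dA,

where D is the disk x^2 + y^2 ≤ 25.

Compute the curl of F = (-5y (z + 1), 5x (z + 1), 0):
    (∇ × F)_x = ∂F_z/∂y - ∂F_y/∂z = -5x,
    (∇ × F)_y = ∂F_x/∂z - ∂F_z/∂x = -5y,
    (∇ × F)_z = ∂F_y/∂x - ∂F_x/∂y = 10z + 10.

On z = 4, (curl F)_z = 50.

Convert to polar (x = r cos θ, y = r sin θ, dA = r dr dθ); the integrand becomes 50, so

    ∬_D (curl F)_z dA = ∫_0^{2π} ∫_0^{5} (50) · r dr dθ.

Inner (r from 0 to 5): 625.
Outer (θ from 0 to 2π): 1250π.

Therefore ∮_C F · dr = 1250π.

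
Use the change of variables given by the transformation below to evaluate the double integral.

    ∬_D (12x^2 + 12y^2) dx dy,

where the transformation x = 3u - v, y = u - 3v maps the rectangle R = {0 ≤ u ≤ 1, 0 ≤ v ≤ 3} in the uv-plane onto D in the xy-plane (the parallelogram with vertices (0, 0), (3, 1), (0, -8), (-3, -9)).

Compute the Jacobian determinant of (x, y) with respect to (u, v):

    ∂(x,y)/∂(u,v) = | 3  -1 | = (3)(-3) - (-1)(1) = -8.
                   | 1  -3 |

Its absolute value is |J| = 8 (the area scaling factor).

Substituting x = 3u - v, y = u - 3v into the integrand,

    12x^2 + 12y^2 → 120u^2 - 144u v + 120v^2,

so the integral becomes

    ∬_R (120u^2 - 144u v + 120v^2) · |J| du dv = ∫_0^1 ∫_0^3 (960u^2 - 1152u v + 960v^2) dv du.

Inner (v): 2880u^2 - 5184u + 8640.
Outer (u): 7008.

Therefore ∬_D (12x^2 + 12y^2) dx dy = 7008.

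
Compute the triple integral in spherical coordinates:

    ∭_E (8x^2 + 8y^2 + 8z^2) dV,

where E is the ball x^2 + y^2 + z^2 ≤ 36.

In spherical coordinates, x = ρ sin(φ) cos(θ), y = ρ sin(φ) sin(θ), z = ρ cos(φ), and dV = ρ^2 sin(φ) dρ dφ dθ.

The integrand becomes 8ρ^2, so

    ∭_E (8x^2 + 8y^2 + 8z^2) dV = ∫_{0}^{2π} ∫_{0}^{π} ∫_{0}^{6} (8ρ^2) · ρ^2 sin(φ) dρ dφ dθ.

Inner (ρ): 62208sin(φ)/5.
Middle (φ): 124416/5.
Outer (θ): 248832π/5.

Therefore the triple integral equals 248832π/5.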